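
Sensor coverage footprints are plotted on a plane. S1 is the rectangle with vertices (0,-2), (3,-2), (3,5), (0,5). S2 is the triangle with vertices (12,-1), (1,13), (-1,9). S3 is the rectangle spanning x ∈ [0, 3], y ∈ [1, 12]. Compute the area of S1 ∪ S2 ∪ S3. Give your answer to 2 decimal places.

64.42

By inclusion–exclusion:
Individual areas: |S1| = 21, |S2| = 36, |S3| = 33.
|S1∩S2| = 0.
|S1∩S3|: x∈[0,3], y∈[1,5] → 3·4 = 12.
|S2∩S3| = 13.5809.
|S1∩S2∩S3| = 0.
|S1 ∪ S2 ∪ S3| = 90 − 25.5809 + 0 = 64.42.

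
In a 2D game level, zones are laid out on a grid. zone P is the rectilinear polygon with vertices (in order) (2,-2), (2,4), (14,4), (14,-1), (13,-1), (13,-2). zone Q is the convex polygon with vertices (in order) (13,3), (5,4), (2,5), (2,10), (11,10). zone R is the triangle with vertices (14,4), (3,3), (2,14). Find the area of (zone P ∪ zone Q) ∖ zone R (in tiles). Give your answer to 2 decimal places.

78.17

|zone P ∪ zone Q| = 128.6429.
|(zone P ∪ zone Q) ∩ zone R| = 50.4718.
|(zone P ∪ zone Q) ∖ zone R| = 128.6429 − 50.4718 = 78.17.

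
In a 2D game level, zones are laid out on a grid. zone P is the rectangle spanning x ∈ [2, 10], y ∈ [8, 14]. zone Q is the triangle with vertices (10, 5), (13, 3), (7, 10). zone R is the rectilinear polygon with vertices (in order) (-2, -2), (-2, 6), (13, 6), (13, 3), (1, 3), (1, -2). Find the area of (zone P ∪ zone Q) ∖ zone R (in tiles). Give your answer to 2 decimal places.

49.54

|zone P ∪ zone Q| = 51.9857.
|(zone P ∪ zone Q) ∩ zone R| = 2.4429.
|(zone P ∪ zone Q) ∖ zone R| = 51.9857 − 2.4429 = 49.54.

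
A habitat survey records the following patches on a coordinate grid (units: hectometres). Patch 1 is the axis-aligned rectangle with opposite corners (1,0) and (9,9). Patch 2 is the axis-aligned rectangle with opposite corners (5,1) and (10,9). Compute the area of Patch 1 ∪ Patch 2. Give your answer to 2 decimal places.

80.00

By inclusion–exclusion:
Individual areas: |Patch 1| = 72, |Patch 2| = 40.
|Patch 1∩Patch 2|: x∈[5,9], y∈[1,9] → 4·8 = 32.
|Patch 1 ∪ Patch 2| = 112 − 32 = 80.00.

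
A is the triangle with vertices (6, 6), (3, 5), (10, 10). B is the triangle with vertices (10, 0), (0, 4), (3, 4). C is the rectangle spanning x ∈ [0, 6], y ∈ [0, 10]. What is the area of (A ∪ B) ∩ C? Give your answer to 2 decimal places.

|A ∪ B| = 10.
|(A ∪ B) ∩ C| = 6.34.

6.34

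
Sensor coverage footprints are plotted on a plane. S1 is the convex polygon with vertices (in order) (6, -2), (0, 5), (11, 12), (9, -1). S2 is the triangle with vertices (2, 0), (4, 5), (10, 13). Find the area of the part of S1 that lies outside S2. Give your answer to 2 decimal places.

|S1| = 78, |S1∩S2| = 6.1293.
|S1 ∖ S2| = |S1| − |S1∩S2| = 78 − 6.1293 = 71.87.

71.87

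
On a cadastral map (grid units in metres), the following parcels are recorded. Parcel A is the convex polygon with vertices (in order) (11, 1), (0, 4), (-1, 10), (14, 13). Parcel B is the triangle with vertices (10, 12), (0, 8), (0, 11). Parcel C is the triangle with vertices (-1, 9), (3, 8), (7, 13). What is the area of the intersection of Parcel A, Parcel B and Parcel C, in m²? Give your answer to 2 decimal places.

7.34

The intersection is the polygon with vertices (1.154,8.461), (0,8.75), (0,9.5), (2.333,10.667), (5.667,11.333), (4.412,9.765).
By the shoelace formula its area is 7.34.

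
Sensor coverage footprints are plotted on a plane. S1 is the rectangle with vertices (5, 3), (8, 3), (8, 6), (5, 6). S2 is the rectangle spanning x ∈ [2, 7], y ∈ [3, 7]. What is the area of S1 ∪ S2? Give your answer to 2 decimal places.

23.00

By inclusion–exclusion:
Individual areas: |S1| = 9, |S2| = 20.
|S1∩S2|: x∈[5,7], y∈[3,6] → 2·3 = 6.
|S1 ∪ S2| = 29 − 6 = 23.00.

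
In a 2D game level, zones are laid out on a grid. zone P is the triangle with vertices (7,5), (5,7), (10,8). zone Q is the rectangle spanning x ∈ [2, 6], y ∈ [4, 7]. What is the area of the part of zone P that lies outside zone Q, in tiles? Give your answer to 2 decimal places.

|zone P| = 6, |zone P∩zone Q| = 0.5.
|zone P ∖ zone Q| = |zone P| − |zone P∩zone Q| = 6 − 0.5 = 5.50.

5.50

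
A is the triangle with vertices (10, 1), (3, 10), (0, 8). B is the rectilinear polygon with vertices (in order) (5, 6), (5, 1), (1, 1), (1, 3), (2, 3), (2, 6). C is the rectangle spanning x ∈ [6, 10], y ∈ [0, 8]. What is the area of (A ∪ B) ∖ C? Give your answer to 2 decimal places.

|A ∪ B| = 35.8929.
|(A ∪ B) ∩ C| = 4.6857.
|(A ∪ B) ∖ C| = 35.8929 − 4.6857 = 31.21.

31.21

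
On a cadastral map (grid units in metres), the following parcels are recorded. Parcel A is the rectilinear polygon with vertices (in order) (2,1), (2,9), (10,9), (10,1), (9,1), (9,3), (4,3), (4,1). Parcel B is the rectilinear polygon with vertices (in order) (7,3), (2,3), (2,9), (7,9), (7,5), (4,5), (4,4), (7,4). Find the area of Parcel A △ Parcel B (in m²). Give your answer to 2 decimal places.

27.00

|Parcel A| = 54, |Parcel B| = 27, |Parcel A∩Parcel B| = 27.
|Parcel A △ Parcel B| = |Parcel A| + |Parcel B| − 2·|Parcel A∩Parcel B| = 54 + 27 − 54 = 27.00.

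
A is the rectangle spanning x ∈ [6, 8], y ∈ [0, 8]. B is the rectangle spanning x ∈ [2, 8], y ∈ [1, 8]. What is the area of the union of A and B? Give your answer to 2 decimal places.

44.00

By inclusion–exclusion:
Individual areas: |A| = 16, |B| = 42.
|A∩B|: x∈[6,8], y∈[1,8] → 2·7 = 14.
|A ∪ B| = 58 − 14 = 44.00.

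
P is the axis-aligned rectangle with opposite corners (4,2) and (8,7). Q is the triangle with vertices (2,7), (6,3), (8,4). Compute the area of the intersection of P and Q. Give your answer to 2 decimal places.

The intersection is the polygon with vertices (4,6), (8,4), (6,3), (4,5).
By the shoelace formula its area is 5.00.

5.00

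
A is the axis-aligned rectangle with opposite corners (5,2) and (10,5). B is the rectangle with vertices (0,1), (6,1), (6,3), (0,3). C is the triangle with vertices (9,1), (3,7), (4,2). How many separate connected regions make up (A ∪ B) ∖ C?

(A ∪ B) ∖ C splits into 2 disjoint pieces (area 10.5, area 9.5).

2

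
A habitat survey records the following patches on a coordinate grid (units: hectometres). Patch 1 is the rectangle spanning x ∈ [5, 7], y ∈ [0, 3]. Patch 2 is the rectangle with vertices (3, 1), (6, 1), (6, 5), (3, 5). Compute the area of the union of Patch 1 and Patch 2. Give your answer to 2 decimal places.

By inclusion–exclusion:
Individual areas: |Patch 1| = 6, |Patch 2| = 12.
|Patch 1∩Patch 2|: x∈[5,6], y∈[1,3] → 1·2 = 2.
|Patch 1 ∪ Patch 2| = 18 − 2 = 16.00.

16.00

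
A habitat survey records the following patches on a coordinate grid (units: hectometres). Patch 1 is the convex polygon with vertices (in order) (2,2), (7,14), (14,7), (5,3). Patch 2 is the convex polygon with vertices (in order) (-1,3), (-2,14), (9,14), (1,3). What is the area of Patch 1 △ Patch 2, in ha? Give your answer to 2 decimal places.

121.94

|Patch 1| = 61, |Patch 2| = 71.5, |Patch 1∩Patch 2| = 5.2811.
|Patch 1 △ Patch 2| = |Patch 1| + |Patch 2| − 2·|Patch 1∩Patch 2| = 61 + 71.5 − 10.5623 = 121.94.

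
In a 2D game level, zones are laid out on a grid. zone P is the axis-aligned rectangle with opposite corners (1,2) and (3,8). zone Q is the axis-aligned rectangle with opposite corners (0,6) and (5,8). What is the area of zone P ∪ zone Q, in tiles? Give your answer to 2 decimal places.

By inclusion–exclusion:
Individual areas: |zone P| = 12, |zone Q| = 10.
|zone P∩zone Q|: x∈[1,3], y∈[6,8] → 2·2 = 4.
|zone P ∪ zone Q| = 22 − 4 = 18.00.

18.00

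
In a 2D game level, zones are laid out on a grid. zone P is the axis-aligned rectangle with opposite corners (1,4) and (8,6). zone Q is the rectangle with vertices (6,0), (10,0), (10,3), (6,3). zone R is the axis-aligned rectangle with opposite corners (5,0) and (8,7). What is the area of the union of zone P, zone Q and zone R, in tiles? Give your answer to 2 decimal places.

By inclusion–exclusion:
Individual areas: |zone P| = 14, |zone Q| = 12, |zone R| = 21.
|zone P∩zone Q| = 0 (no overlap).
|zone P∩zone R|: x∈[5,8], y∈[4,6] → 3·2 = 6.
|zone Q∩zone R|: x∈[6,8], y∈[0,3] → 2·3 = 6.
|zone P∩zone Q∩zone R| = 0.
|zone P ∪ zone Q ∪ zone R| = 47 − 12 + 0 = 35.00.

35.00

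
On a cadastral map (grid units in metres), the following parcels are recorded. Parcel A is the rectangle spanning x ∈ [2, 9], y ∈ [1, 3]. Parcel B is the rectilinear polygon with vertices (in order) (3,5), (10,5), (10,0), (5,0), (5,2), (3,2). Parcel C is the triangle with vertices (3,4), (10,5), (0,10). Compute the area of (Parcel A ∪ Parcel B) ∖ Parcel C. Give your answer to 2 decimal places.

31.50

|Parcel A ∪ Parcel B| = 35.
|(Parcel A ∪ Parcel B) ∩ Parcel C| = 3.5.
|(Parcel A ∪ Parcel B) ∖ Parcel C| = 35 − 3.5 = 31.50.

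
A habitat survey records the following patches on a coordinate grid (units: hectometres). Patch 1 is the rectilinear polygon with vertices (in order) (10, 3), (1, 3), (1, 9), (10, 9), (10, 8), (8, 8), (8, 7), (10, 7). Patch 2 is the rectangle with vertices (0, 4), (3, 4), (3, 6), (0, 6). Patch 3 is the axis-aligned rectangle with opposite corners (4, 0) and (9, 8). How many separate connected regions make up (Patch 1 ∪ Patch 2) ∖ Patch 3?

2

(Patch 1 ∪ Patch 2) ∖ Patch 3 splits into 2 disjoint pieces (area 26, area 4).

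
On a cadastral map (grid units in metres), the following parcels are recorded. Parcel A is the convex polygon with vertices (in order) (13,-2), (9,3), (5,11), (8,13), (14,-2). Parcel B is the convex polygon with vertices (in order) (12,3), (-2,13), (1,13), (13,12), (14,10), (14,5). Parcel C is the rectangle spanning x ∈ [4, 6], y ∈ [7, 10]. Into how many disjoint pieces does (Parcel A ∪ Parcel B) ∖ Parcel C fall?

1

(Parcel A ∪ Parcel B) ∖ Parcel C is a single connected region.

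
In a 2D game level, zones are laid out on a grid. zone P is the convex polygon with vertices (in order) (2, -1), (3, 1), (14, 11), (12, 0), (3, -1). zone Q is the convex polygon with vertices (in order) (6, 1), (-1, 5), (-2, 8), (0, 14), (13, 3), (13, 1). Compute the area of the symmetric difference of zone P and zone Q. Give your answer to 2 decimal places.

|zone P| = 60.5, |zone Q| = 98, |zone P∩zone Q| = 28.204.
|zone P △ zone Q| = |zone P| + |zone Q| − 2·|zone P∩zone Q| = 60.5 + 98 − 56.4081 = 102.09.

102.09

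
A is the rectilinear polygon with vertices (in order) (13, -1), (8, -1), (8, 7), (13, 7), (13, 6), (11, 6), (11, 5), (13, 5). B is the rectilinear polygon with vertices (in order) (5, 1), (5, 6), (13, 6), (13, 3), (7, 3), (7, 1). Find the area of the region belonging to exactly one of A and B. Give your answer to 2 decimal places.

|A| = 38, |B| = 28, |A∩B| = 13.
|A △ B| = |A| + |B| − 2·|A∩B| = 38 + 28 − 26 = 40.00.

40.00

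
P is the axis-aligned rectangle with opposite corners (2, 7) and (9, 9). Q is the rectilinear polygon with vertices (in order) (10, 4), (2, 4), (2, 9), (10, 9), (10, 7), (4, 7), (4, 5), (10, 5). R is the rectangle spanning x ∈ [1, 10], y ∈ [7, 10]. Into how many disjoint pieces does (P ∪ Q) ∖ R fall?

(P ∪ Q) ∖ R is a single connected region.

1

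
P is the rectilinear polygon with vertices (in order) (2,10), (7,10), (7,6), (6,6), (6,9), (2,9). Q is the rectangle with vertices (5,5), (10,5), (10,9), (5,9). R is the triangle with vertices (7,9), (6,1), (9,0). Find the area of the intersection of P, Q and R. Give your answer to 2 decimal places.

The intersection is the polygon with vertices (6.625,6), (7,9), (7,6).
By the shoelace formula its area is 0.56.

0.56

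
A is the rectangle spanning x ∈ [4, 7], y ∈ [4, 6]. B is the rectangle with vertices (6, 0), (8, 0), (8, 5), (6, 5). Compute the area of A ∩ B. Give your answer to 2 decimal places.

1.00

|A∩B|: x∈[6,7], y∈[4,5] → 1·1 = 1.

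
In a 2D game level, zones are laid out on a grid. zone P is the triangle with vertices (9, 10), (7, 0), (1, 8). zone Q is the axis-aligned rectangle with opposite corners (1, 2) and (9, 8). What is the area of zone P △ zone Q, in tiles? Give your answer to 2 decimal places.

29.00

|zone P| = 38, |zone Q| = 48, |zone P∩zone Q| = 28.5.
|zone P △ zone Q| = |zone P| + |zone Q| − 2·|zone P∩zone Q| = 38 + 48 − 57 = 29.00.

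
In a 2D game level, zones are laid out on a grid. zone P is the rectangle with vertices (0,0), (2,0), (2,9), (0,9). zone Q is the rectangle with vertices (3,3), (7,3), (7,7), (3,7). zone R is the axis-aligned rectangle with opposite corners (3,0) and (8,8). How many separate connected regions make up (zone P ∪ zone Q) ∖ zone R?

1

(zone P ∪ zone Q) ∖ zone R is a single connected region.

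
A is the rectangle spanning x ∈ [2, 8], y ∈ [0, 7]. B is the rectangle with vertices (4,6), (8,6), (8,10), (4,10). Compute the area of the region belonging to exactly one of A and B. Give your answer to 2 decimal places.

50.00

|A∩B|: x∈[4,8], y∈[6,7] → 4·1 = 4.
|A △ B| = |A| + |B| − 2·|A∩B| = 42 + 16 − 8 = 50.00.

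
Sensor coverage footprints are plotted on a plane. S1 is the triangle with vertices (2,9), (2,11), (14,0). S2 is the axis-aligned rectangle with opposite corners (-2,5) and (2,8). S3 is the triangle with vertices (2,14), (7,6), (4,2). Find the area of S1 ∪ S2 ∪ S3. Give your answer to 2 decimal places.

39.84

By inclusion–exclusion:
Individual areas: |S1| = 12, |S2| = 12, |S3| = 22.
|S1∩S2| = 0.
|S1∩S3| = 6.1589.
|S2∩S3| = 0.
|S1∩S2∩S3| = 0.
|S1 ∪ S2 ∪ S3| = 46 − 6.1589 + 0 = 39.84.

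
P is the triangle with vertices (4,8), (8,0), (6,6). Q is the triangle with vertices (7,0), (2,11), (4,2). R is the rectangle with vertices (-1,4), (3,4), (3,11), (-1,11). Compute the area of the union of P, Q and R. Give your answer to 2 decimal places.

By inclusion–exclusion:
Individual areas: |P| = 4, |Q| = 11.5, |R| = 28.
|P∩Q| = 0.
|P∩R| = 0.
|Q∩R| = 1.15.
|P∩Q∩R| = 0.
|P ∪ Q ∪ R| = 43.5 − 1.15 + 0 = 42.35.

42.35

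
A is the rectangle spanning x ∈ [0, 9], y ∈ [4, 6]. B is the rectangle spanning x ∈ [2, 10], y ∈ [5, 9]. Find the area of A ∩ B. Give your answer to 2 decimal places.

7.00

|A∩B|: x∈[2,9], y∈[5,6] → 7·1 = 7.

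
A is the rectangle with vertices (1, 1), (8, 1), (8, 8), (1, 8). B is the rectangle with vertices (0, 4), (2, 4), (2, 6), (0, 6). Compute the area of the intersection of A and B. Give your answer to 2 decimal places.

2.00

|A∩B|: x∈[1,2], y∈[4,6] → 1·2 = 2.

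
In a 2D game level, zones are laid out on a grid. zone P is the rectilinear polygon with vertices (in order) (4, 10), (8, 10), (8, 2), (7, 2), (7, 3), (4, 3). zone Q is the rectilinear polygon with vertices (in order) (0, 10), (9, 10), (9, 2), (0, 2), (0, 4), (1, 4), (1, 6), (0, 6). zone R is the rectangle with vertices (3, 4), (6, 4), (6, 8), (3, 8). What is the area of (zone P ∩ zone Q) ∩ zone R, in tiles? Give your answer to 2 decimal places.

The region (zone P ∩ zone Q) ∩ zone R is the polygon with vertices (4,8), (6,8), (6,4), (4,4).
By the shoelace formula its area is 8.00.

8.00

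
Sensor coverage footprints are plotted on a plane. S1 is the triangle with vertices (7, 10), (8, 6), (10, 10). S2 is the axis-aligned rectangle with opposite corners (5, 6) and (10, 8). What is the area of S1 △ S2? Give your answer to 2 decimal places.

13.00

|S1| = 6, |S2| = 10, |S1∩S2| = 1.5.
|S1 △ S2| = |S1| + |S2| − 2·|S1∩S2| = 6 + 10 − 3 = 13.00.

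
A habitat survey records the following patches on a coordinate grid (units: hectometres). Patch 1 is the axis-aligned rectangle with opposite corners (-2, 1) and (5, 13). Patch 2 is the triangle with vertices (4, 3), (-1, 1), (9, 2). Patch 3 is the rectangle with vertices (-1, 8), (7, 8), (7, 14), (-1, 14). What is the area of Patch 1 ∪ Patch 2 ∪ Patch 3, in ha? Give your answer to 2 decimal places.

By inclusion–exclusion:
Individual areas: |Patch 1| = 84, |Patch 2| = 7.5, |Patch 3| = 48.
|Patch 1∩Patch 2| = 5.1.
|Patch 1∩Patch 3|: x∈[-1,5], y∈[8,13] → 6·5 = 30.
|Patch 2∩Patch 3| = 0.
|Patch 1∩Patch 2∩Patch 3| = 0.
|Patch 1 ∪ Patch 2 ∪ Patch 3| = 139.5 − 35.1 + 0 = 104.40.

104.40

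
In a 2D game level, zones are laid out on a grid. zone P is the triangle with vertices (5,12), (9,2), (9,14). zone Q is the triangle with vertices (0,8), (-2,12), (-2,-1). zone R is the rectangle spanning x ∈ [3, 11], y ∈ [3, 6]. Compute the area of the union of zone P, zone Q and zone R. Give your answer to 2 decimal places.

58.00

By inclusion–exclusion:
Individual areas: |zone P| = 24, |zone Q| = 13, |zone R| = 24.
|zone P∩zone Q| = 0.
|zone P∩zone R| = 3.
|zone Q∩zone R| = 0.
|zone P∩zone Q∩zone R| = 0.
|zone P ∪ zone Q ∪ zone R| = 61 − 3 + 0 = 58.00.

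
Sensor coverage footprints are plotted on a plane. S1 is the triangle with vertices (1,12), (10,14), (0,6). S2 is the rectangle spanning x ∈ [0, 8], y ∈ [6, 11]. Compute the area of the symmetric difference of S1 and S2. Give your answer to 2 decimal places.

|S1| = 26, |S2| = 40, |S1∩S2| = 13.5417.
|S1 △ S2| = |S1| + |S2| − 2·|S1∩S2| = 26 + 40 − 27.0833 = 38.92.

38.92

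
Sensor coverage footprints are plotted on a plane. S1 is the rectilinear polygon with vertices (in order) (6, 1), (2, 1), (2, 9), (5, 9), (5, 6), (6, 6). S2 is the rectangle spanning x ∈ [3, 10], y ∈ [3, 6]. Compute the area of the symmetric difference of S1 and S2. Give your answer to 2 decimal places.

32.00

|S1| = 29, |S2| = 21, |S1∩S2| = 9.
|S1 △ S2| = |S1| + |S2| − 2·|S1∩S2| = 29 + 21 − 18 = 32.00.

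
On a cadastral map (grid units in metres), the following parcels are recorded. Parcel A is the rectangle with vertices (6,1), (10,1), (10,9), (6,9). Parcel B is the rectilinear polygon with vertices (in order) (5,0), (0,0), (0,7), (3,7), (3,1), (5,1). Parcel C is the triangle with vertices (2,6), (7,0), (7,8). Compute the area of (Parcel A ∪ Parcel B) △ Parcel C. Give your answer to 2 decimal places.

59.83

|Parcel A ∪ Parcel B| = 55.
|(Parcel A ∪ Parcel B) ∩ Parcel C| = 7.5833.
|(Parcel A ∪ Parcel B) △ Parcel C| = 55 + 20 − 15.1667 = 59.83.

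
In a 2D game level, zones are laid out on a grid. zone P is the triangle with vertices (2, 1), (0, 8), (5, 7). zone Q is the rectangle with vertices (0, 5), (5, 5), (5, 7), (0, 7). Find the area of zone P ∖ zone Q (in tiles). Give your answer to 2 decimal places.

8.64

|zone P| = 16.5, |zone P∩zone Q| = 7.8571.
|zone P ∖ zone Q| = |zone P| − |zone P∩zone Q| = 16.5 − 7.8571 = 8.64.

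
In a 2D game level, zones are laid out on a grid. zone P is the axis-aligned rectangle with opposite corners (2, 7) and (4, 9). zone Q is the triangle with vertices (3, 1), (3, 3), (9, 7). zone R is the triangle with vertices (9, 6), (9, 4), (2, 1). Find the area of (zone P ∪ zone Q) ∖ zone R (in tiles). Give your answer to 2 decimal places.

9.27

|zone P ∪ zone Q| = 10.
|(zone P ∪ zone Q) ∩ zone R| = 0.7321.
|(zone P ∪ zone Q) ∖ zone R| = 10 − 0.7321 = 9.27.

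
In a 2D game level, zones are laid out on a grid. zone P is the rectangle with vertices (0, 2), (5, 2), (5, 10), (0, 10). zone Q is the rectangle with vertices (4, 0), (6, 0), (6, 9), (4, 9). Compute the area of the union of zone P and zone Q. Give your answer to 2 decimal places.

51.00

By inclusion–exclusion:
Individual areas: |zone P| = 40, |zone Q| = 18.
|zone P∩zone Q|: x∈[4,5], y∈[2,9] → 1·7 = 7.
|zone P ∪ zone Q| = 58 − 7 = 51.00.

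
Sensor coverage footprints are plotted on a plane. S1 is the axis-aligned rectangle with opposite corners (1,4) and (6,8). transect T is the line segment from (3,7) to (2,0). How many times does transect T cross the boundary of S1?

The segment meets the boundary at (2.571,4).

1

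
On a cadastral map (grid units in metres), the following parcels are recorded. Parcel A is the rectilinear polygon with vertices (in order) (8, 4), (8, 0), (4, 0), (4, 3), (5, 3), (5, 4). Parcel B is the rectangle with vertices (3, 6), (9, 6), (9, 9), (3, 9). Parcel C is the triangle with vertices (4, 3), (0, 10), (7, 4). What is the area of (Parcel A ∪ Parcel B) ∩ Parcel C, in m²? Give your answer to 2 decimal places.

|Parcel A ∪ Parcel B| = 33.
|(Parcel A ∪ Parcel B) ∩ Parcel C| = 1.86.

1.86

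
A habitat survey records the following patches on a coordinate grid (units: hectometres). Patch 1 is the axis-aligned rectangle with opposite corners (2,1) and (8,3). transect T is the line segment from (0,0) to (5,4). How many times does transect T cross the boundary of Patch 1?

2

The segment meets the boundary at (3.75,3), (2,1.6).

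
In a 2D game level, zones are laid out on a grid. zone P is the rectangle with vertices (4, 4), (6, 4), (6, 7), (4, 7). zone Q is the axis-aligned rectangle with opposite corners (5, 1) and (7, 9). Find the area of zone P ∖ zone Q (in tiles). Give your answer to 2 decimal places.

|zone P∩zone Q|: x∈[5,6], y∈[4,7] → 1·3 = 3.
|zone P| = 6.
|zone P ∖ zone Q| = |zone P| − |zone P∩zone Q| = 6 − 3 = 3.00.

3.00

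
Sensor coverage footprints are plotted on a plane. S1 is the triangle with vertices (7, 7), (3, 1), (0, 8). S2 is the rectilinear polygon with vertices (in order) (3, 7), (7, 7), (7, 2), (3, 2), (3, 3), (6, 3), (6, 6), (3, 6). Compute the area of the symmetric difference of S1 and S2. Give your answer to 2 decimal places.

24.50

|S1| = 23, |S2| = 11, |S1∩S2| = 4.75.
|S1 △ S2| = |S1| + |S2| − 2·|S1∩S2| = 23 + 11 − 9.5 = 24.50.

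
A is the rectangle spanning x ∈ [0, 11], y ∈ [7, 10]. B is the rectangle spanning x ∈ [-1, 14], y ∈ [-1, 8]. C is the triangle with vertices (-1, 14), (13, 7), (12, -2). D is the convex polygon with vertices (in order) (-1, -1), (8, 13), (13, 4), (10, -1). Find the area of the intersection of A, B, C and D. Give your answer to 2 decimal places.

The intersection is the polygon with vertices (4.383,7.374), (4.786,8), (10.778,8), (11,7.6), (11,7), (4.688,7).
By the shoelace formula its area is 6.39.

6.39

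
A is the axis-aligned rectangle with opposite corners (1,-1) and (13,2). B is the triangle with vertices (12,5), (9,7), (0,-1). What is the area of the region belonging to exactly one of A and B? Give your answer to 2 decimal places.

|A| = 36, |B| = 21, |A∩B| = 3.7431.
|A △ B| = |A| + |B| − 2·|A∩B| = 36 + 21 − 7.4861 = 49.51.

49.51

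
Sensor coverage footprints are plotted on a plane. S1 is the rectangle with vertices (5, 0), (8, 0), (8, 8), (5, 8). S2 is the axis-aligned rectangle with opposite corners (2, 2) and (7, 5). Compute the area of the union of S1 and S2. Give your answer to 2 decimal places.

33.00

By inclusion–exclusion:
Individual areas: |S1| = 24, |S2| = 15.
|S1∩S2|: x∈[5,7], y∈[2,5] → 2·3 = 6.
|S1 ∪ S2| = 39 − 6 = 33.00.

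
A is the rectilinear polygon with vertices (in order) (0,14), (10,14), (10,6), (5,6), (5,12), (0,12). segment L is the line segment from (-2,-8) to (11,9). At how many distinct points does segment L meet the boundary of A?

The segment meets the boundary at (10,7.692), (8.706,6).

2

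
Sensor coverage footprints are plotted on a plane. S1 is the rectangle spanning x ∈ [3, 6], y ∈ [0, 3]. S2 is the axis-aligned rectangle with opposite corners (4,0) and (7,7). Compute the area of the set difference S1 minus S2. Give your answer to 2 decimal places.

3.00

|S1∩S2|: x∈[4,6], y∈[0,3] → 2·3 = 6.
|S1| = 9.
|S1 ∖ S2| = |S1| − |S1∩S2| = 9 − 6 = 3.00.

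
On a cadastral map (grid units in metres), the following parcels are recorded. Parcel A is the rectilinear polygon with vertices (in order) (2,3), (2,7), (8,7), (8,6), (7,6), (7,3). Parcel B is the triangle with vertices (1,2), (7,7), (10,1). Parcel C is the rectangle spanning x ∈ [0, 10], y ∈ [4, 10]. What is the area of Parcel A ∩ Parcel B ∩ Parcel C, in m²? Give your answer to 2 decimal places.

The intersection is the polygon with vertices (7,4), (3.4,4), (7,7), (7.5,6), (7,6).
By the shoelace formula its area is 5.65.

5.65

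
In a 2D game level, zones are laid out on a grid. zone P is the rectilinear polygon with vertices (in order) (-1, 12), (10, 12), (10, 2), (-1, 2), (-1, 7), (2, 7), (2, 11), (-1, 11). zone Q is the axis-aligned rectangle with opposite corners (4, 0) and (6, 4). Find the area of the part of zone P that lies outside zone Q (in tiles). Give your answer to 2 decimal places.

|zone P| = 98, |zone P∩zone Q| = 4.
|zone P ∖ zone Q| = |zone P| − |zone P∩zone Q| = 98 − 4 = 94.00.

94.00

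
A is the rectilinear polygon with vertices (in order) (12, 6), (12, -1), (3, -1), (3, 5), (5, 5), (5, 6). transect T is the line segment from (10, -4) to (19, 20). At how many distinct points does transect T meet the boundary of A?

The segment meets the boundary at (12,1.333), (11.125,-1).

2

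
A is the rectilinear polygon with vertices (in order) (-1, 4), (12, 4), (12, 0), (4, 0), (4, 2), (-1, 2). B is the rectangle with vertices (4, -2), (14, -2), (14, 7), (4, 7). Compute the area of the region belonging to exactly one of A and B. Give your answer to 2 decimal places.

|A| = 42, |B| = 90, |A∩B| = 32.
|A △ B| = |A| + |B| − 2·|A∩B| = 42 + 90 − 64 = 68.00.

68.00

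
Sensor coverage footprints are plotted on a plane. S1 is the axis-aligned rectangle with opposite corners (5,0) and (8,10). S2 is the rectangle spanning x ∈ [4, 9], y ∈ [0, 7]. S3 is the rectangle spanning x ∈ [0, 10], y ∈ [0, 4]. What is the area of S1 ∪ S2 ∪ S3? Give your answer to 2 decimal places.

64.00

By inclusion–exclusion:
Individual areas: |S1| = 30, |S2| = 35, |S3| = 40.
|S1∩S2|: x∈[5,8], y∈[0,7] → 3·7 = 21.
|S1∩S3|: x∈[5,8], y∈[0,4] → 3·4 = 12.
|S2∩S3|: x∈[4,9], y∈[0,4] → 5·4 = 20.
|S1∩S2∩S3| = 12.
|S1 ∪ S2 ∪ S3| = 105 − 53 + 12 = 64.00.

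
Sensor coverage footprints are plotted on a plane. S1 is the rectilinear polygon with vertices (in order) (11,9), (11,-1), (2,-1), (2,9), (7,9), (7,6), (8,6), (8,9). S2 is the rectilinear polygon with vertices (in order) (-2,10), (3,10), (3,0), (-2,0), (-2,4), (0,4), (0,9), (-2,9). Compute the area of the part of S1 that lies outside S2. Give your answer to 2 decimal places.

78.00

|S1| = 87, |S1∩S2| = 9.
|S1 ∖ S2| = |S1| − |S1∩S2| = 87 − 9 = 78.00.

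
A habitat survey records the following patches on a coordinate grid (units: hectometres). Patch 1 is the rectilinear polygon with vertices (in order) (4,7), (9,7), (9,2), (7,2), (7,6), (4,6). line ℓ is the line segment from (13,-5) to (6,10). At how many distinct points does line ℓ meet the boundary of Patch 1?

2

The segment meets the boundary at (7.4,7), (9,3.571).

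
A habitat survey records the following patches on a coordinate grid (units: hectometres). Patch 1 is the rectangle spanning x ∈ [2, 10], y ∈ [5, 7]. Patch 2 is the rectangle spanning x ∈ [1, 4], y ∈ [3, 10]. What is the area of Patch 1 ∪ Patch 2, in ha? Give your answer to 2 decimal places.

By inclusion–exclusion:
Individual areas: |Patch 1| = 16, |Patch 2| = 21.
|Patch 1∩Patch 2|: x∈[2,4], y∈[5,7] → 2·2 = 4.
|Patch 1 ∪ Patch 2| = 37 − 4 = 33.00.

33.00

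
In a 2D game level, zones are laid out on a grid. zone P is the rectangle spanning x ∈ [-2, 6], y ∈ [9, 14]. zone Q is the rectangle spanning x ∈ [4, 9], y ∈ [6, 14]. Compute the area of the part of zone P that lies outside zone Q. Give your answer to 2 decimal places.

|zone P∩zone Q|: x∈[4,6], y∈[9,14] → 2·5 = 10.
|zone P| = 40.
|zone P ∖ zone Q| = |zone P| − |zone P∩zone Q| = 40 − 10 = 30.00.

30.00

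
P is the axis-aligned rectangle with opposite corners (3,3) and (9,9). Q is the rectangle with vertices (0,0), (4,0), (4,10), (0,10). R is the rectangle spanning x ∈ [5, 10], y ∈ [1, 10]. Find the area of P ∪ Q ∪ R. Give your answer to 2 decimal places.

By inclusion–exclusion:
Individual areas: |P| = 36, |Q| = 40, |R| = 45.
|P∩Q|: x∈[3,4], y∈[3,9] → 1·6 = 6.
|P∩R|: x∈[5,9], y∈[3,9] → 4·6 = 24.
|Q∩R| = 0 (no overlap).
|P∩Q∩R| = 0.
|P ∪ Q ∪ R| = 121 − 30 + 0 = 91.00.

91.00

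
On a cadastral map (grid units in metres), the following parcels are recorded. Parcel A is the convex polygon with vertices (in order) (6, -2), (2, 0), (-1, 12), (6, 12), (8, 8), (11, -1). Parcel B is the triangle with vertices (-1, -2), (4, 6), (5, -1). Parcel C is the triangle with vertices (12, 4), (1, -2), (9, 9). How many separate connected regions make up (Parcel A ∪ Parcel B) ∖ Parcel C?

(Parcel A ∪ Parcel B) ∖ Parcel C splits into 2 disjoint pieces (area 19.3919, area 70.4493).

2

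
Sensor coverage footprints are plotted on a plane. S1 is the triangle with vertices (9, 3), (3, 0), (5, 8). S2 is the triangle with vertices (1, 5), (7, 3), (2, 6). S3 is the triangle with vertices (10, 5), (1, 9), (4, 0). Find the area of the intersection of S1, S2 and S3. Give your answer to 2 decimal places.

1.13

The intersection is the polygon with vertices (7,3), (4,4), (4.174,4.696).
By the shoelace formula its area is 1.13.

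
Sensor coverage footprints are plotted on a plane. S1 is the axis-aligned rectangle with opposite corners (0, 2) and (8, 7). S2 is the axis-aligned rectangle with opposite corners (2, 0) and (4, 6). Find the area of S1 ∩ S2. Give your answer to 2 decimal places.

|S1∩S2|: x∈[2,4], y∈[2,6] → 2·4 = 8.

8.00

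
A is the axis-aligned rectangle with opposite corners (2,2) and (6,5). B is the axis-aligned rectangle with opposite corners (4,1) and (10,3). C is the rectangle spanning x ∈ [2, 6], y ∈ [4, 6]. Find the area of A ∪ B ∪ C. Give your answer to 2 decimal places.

26.00

By inclusion–exclusion:
Individual areas: |A| = 12, |B| = 12, |C| = 8.
|A∩B|: x∈[4,6], y∈[2,3] → 2·1 = 2.
|A∩C|: x∈[2,6], y∈[4,5] → 4·1 = 4.
|B∩C| = 0 (no overlap).
|A∩B∩C| = 0.
|A ∪ B ∪ C| = 32 − 6 + 0 = 26.00.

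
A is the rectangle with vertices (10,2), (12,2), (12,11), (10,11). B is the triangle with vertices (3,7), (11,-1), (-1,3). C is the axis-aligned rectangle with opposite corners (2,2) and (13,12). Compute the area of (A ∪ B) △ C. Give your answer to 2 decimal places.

|A ∪ B| = 50.
|(A ∪ B) ∩ C| = 35.
|(A ∪ B) △ C| = 50 + 110 − 70 = 90.00.

90.00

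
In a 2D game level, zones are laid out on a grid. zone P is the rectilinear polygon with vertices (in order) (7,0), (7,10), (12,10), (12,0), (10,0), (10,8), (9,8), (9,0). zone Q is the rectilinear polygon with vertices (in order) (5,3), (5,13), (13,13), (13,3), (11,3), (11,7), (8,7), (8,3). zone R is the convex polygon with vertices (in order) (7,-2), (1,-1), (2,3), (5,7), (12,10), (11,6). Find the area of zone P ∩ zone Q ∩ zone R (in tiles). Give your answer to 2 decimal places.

11.64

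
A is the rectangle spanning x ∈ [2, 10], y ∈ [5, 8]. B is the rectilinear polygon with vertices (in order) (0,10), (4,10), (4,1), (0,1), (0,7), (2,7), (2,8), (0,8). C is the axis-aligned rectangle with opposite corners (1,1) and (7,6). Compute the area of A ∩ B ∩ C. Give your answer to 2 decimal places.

2.00

The intersection is the polygon with vertices (4,5), (2,5), (2,6), (4,6).
By the shoelace formula its area is 2.00.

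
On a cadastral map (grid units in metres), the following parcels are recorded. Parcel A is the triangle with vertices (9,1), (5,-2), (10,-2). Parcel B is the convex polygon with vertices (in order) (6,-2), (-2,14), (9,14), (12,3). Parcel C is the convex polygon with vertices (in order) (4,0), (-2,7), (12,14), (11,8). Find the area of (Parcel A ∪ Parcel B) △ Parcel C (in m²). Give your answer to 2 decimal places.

|Parcel A ∪ Parcel B| = 133.9901.
|(Parcel A ∪ Parcel B) ∩ Parcel C| = 60.9951.
|(Parcel A ∪ Parcel B) △ Parcel C| = 133.9901 + 87 − 121.9902 = 99.00.

99.00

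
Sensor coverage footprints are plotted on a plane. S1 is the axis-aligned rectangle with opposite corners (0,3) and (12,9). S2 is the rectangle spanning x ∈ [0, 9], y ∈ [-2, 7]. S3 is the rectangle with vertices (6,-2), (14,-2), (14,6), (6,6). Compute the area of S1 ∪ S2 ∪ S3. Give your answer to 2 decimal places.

148.00

By inclusion–exclusion:
Individual areas: |S1| = 72, |S2| = 81, |S3| = 64.
|S1∩S2|: x∈[0,9], y∈[3,7] → 9·4 = 36.
|S1∩S3|: x∈[6,12], y∈[3,6] → 6·3 = 18.
|S2∩S3|: x∈[6,9], y∈[-2,6] → 3·8 = 24.
|S1∩S2∩S3| = 9.
|S1 ∪ S2 ∪ S3| = 217 − 78 + 9 = 148.00.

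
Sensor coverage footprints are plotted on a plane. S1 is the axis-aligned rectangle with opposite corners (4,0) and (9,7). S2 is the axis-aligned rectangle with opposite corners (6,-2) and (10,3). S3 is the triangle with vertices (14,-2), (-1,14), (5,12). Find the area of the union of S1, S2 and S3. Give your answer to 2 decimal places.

By inclusion–exclusion:
Individual areas: |S1| = 35, |S2| = 20, |S3| = 33.
|S1∩S2|: x∈[6,9], y∈[0,3] → 3·3 = 9.
|S1∩S3| = 5.8219.
|S2∩S3| = 0.2521.
|S1∩S2∩S3| = 0.
|S1 ∪ S2 ∪ S3| = 88 − 15.074 + 0 = 72.93.

72.93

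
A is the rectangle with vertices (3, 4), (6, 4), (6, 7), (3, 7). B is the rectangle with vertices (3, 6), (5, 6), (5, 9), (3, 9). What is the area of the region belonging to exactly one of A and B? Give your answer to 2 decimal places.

|A∩B|: x∈[3,5], y∈[6,7] → 2·1 = 2.
|A △ B| = |A| + |B| − 2·|A∩B| = 9 + 6 − 4 = 11.00.

11.00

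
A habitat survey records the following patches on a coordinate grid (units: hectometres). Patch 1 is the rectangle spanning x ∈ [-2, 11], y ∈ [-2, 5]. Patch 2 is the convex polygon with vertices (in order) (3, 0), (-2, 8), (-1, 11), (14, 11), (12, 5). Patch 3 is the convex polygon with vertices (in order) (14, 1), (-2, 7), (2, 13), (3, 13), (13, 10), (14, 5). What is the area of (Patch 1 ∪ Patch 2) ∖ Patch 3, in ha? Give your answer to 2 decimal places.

|Patch 1 ∪ Patch 2| = 176.9653.
|(Patch 1 ∪ Patch 2) ∩ Patch 3| = 87.4684.
|(Patch 1 ∪ Patch 2) ∖ Patch 3| = 176.9653 − 87.4684 = 89.50.

89.50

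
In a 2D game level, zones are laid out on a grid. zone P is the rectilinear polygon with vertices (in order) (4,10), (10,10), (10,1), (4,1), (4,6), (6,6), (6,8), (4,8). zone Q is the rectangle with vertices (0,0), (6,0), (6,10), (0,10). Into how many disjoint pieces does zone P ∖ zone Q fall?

1

zone P ∖ zone Q is a single connected region.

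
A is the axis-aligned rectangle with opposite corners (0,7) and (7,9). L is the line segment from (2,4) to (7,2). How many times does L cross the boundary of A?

0

The segment lies entirely outside A and never meets its boundary.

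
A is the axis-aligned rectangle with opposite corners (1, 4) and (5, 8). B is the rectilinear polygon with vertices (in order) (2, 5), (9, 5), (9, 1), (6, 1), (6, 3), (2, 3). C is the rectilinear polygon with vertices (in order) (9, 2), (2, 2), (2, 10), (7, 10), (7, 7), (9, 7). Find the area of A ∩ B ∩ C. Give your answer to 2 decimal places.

3.00

The intersection is the polygon with vertices (2,4), (2,5), (5,5), (5,4).
By the shoelace formula its area is 3.00.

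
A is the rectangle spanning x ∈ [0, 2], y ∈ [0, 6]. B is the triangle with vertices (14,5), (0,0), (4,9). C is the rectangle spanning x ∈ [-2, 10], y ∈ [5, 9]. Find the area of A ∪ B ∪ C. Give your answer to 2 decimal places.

86.86

By inclusion–exclusion:
Individual areas: |A| = 12, |B| = 53, |C| = 48.
|A∩B| = 3.7857.
|A∩C|: x∈[0,2], y∈[5,6] → 2·1 = 2.
|B∩C| = 20.3556.
|A∩B∩C| = 0.
|A ∪ B ∪ C| = 113 − 26.1413 + 0 = 86.86.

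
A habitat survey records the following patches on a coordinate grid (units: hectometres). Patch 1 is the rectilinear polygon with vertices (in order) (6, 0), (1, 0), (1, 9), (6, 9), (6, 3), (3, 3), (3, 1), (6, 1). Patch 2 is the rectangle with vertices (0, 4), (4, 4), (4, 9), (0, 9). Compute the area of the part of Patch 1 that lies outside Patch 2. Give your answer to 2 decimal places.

|Patch 1| = 39, |Patch 1∩Patch 2| = 15.
|Patch 1 ∖ Patch 2| = |Patch 1| − |Patch 1∩Patch 2| = 39 − 15 = 24.00.

24.00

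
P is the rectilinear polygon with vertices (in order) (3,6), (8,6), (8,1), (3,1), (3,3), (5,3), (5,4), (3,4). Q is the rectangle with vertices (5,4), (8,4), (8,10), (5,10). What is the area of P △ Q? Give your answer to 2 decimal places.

|P| = 23, |Q| = 18, |P∩Q| = 6.
|P △ Q| = |P| + |Q| − 2·|P∩Q| = 23 + 18 − 12 = 29.00.

29.00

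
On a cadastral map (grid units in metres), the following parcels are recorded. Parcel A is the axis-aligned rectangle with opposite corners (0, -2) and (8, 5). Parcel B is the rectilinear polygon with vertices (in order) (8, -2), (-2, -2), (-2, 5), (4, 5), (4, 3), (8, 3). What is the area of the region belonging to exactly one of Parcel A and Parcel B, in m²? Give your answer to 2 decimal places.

22.00

|Parcel A| = 56, |Parcel B| = 62, |Parcel A∩Parcel B| = 48.
|Parcel A △ Parcel B| = |Parcel A| + |Parcel B| − 2·|Parcel A∩Parcel B| = 56 + 62 − 96 = 22.00.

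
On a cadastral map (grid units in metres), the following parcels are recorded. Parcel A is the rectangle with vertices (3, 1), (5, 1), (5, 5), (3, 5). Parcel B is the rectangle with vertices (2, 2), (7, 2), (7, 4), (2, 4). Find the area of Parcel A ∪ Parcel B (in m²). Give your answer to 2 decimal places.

By inclusion–exclusion:
Individual areas: |Parcel A| = 8, |Parcel B| = 10.
|Parcel A∩Parcel B|: x∈[3,5], y∈[2,4] → 2·2 = 4.
|Parcel A ∪ Parcel B| = 18 − 4 = 14.00.

14.00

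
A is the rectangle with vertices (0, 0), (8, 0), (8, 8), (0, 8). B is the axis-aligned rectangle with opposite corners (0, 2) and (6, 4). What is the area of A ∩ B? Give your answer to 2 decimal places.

12.00

|A∩B|: x∈[0,6], y∈[2,4] → 6·2 = 12.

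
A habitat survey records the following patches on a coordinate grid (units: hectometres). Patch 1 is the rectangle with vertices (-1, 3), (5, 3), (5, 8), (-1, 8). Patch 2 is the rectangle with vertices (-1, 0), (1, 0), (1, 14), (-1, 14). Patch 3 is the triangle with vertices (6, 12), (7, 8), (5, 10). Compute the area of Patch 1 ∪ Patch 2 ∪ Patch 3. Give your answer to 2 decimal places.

51.00

By inclusion–exclusion:
Individual areas: |Patch 1| = 30, |Patch 2| = 28, |Patch 3| = 3.
|Patch 1∩Patch 2|: x∈[-1,1], y∈[3,8] → 2·5 = 10.
|Patch 1∩Patch 3| = 0.
|Patch 2∩Patch 3| = 0.
|Patch 1∩Patch 2∩Patch 3| = 0.
|Patch 1 ∪ Patch 2 ∪ Patch 3| = 61 − 10 + 0 = 51.00.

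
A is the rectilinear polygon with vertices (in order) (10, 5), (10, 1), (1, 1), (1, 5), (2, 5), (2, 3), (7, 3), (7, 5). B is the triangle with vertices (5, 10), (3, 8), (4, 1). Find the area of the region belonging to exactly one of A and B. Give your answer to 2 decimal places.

|A| = 26, |B| = 8, |A∩B| = 0.5079.
|A △ B| = |A| + |B| − 2·|A∩B| = 26 + 8 − 1.0159 = 32.98.

32.98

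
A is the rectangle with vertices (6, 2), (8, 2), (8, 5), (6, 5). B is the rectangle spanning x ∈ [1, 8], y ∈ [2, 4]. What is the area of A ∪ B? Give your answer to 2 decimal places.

By inclusion–exclusion:
Individual areas: |A| = 6, |B| = 14.
|A∩B|: x∈[6,8], y∈[2,4] → 2·2 = 4.
|A ∪ B| = 20 − 4 = 16.00.

16.00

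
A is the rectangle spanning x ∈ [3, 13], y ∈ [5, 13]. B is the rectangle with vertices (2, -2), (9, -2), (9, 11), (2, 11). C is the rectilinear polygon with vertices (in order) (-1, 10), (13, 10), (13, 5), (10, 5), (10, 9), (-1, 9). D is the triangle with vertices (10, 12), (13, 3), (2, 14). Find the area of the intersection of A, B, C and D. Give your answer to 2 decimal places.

2.50

The intersection is the polygon with vertices (9,10), (9,9), (7,9), (6,10).
By the shoelace formula its area is 2.50.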